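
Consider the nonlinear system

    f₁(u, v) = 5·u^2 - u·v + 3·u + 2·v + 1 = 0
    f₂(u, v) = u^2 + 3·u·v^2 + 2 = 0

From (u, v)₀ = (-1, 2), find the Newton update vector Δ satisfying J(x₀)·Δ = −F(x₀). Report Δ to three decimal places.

(1.038, 0.115)

At (-1, 2): F = (9.000, -9.000).
Jacobian J = [[10·u - v + 3, -u + 2], [2·u + 3·v^2, 6·u·v]].
At the point, J = [[-9.000, 3.000], [10.000, -12.000]] (det J = 78.000).
Solving J·Δ = −F gives Δ = (1.038, 0.115).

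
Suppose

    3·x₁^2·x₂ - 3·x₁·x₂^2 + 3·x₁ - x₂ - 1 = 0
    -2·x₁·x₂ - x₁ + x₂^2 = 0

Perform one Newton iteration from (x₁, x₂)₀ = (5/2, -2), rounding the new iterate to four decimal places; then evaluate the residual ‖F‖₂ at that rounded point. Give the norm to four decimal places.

At (5/2, -2): F = (-59.0000, 11.5000).
Jacobian J = [[6·x₁·x₂ - 3·x₂^2 + 3, 3·x₁^2 - 6·x₁·x₂ - 1], [-2·x₂ - 1, -2·x₁ + 2·x₂]].
At the point, J = [[-39.0000, 47.7500], [3.0000, -9.0000]] (det J = 207.7500).
Solving J·Δ = −F gives Δ = (0.0872, 1.3069).
Then the next iterate is (x₁, x₂)₁ = (2.5872, -0.6931).
Re-evaluating at (2.5872, -0.6931): F = (-10.191887, 1.479564), so ‖F‖₂ = 10.2987.

10.2987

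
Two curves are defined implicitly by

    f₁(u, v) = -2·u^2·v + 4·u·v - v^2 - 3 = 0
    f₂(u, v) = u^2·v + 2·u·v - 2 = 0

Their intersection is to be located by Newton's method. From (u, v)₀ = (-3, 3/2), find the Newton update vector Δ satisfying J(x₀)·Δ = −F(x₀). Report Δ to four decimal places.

(-0.5417, -1.9167)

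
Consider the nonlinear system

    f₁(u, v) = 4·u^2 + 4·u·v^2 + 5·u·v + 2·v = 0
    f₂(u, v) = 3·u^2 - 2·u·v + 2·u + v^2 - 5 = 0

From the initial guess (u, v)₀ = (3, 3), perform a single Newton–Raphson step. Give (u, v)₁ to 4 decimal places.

(1.6429, 1.9526)

At (3, 3): F = (195.0000, 19.0000).
Jacobian J = [[8·u + 4·v^2 + 5·v, 8·u·v + 5·u + 2], [6·u - 2·v + 2, -2·u + 2·v]].
At the point, J = [[75.0000, 89.0000], [14.0000, 0.0000]] (det J = -1246.0000).
Solving J·Δ = −F gives Δ = (-1.3571, -1.0474).
Then the next iterate is (u, v)₁ = (1.6429, 1.9526).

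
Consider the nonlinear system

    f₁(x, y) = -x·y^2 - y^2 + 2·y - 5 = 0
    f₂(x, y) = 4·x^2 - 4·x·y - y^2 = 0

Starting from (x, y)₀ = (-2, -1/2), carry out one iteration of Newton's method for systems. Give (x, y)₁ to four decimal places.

(3.4043, 6.6011)

At (-2, -1/2): F = (-5.7500, 11.7500).
Jacobian J = [[-y^2, -2·x·y - 2·y + 2], [8·x - 4·y, -4·x - 2·y]].
At the point, J = [[-0.2500, 1.0000], [-14.0000, 9.0000]] (det J = 11.7500).
Solving J·Δ = −F gives Δ = (5.4043, 7.1011).
Then the next iterate is (x, y)₁ = (3.4043, 6.6011).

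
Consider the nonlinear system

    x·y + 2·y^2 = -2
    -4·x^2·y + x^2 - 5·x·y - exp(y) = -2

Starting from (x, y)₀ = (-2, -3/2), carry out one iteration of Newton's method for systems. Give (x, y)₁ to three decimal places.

(-1.618, -0.384)

At (-2, -3/2): F = (9.500, 14.77687).
Jacobian J = [[y, x + 4·y], [-8·x·y + 2·x - 5·y, -4·x^2 - 5·x - exp(y)]].
At the point, J = [[-1.500, -8.000], [-20.500, -6.22313]] (det J = -154.66530).
Solving J·Δ = −F gives Δ = (0.382, 1.116).
Then the next iterate is (x, y)₁ = (-1.618, -0.384).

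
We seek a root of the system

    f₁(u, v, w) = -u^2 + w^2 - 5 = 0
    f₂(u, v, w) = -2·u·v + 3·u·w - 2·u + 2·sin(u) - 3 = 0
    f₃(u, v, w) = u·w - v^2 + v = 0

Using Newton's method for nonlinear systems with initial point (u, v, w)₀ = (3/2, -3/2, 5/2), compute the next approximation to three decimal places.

(0.574, -0.788, 2.144)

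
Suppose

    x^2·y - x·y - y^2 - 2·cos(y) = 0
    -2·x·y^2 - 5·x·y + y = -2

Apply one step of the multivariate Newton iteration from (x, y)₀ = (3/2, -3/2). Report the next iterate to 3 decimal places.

At (3/2, -3/2): F = (-3.51647, 5.000).
Jacobian J = [[2·x·y - y, x^2 - x - 2·y + 2·sin(y)], [-2·y^2 - 5·y, -4·x·y - 5·x + 1]].
At the point, J = [[-3.000, 1.75501], [3.000, 2.500]] (det J = -12.76503).
Solving J·Δ = −F gives Δ = (-1.376, -0.349).
Then the next iterate is (x, y)₁ = (0.124, -1.849).

(0.124, -1.849)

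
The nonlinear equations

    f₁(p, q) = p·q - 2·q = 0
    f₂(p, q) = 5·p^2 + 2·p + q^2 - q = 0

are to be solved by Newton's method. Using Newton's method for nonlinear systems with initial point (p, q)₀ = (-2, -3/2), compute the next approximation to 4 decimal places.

(-1.1667, -0.3125)

At (-2, -3/2): F = (6.0000, 19.7500).
Jacobian J = [[q, p - 2], [10·p + 2, 2·q - 1]].
At the point, J = [[-1.5000, -4.0000], [-18.0000, -4.0000]] (det J = -66.0000).
Solving J·Δ = −F gives Δ = (0.8333, 1.1875).
Then the next iterate is (p, q)₁ = (-1.1667, -0.3125).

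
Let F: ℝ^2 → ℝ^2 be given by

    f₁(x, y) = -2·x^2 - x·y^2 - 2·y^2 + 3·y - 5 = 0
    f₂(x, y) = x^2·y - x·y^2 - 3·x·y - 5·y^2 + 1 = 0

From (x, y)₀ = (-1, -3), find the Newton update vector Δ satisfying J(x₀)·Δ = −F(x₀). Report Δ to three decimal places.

(-1.428, 1.985)

At (-1, -3): F = (-25.000, -47.000).
Jacobian J = [[-4·x - y^2, -2·x·y - 4·y + 3], [2·x·y - y^2 - 3·y, x^2 - 2·x·y - 3·x - 10·y]].
At the point, J = [[-5.000, 9.000], [6.000, 28.000]] (det J = -194.000).
Solving J·Δ = −F gives Δ = (-1.428, 1.985).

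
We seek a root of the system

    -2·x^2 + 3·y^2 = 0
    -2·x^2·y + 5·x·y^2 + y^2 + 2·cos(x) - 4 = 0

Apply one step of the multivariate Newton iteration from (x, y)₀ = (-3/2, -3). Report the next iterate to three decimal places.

At (-3/2, -3): F = (22.500, -48.85853).
Jacobian J = [[-4·x, 6·y], [-4·x·y + 5·y^2 - 2·sin(x), -2·x^2 + 10·x·y + 2·y]].
At the point, J = [[6.000, -18.000], [28.99499, 34.500]] (det J = 728.90982).
Solving J·Δ = −F gives Δ = (0.142, 1.297).
Then the next iterate is (x, y)₁ = (-1.358, -1.703).

(-1.358, -1.703)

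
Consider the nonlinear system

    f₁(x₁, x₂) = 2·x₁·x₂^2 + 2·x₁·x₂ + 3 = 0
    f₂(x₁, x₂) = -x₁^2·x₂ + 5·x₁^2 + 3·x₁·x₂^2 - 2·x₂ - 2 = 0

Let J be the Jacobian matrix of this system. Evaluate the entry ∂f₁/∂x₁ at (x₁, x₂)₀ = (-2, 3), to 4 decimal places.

∂f₁/∂x₁ = 2·x₂^2 + 2·x₂.
At (-2, 3) this is 24.0000.

24.0000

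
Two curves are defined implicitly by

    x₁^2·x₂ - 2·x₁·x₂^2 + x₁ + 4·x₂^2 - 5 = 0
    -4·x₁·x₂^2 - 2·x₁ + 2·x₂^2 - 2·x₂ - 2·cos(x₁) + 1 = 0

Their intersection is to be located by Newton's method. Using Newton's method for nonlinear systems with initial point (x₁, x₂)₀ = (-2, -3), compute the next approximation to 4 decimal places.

(-1.1716, -1.8896)

At (-2, -3): F = (53.0000, 101.832294).
Jacobian J = [[2·x₁·x₂ - 2·x₂^2 + 1, x₁^2 - 4·x₁·x₂ + 8·x₂], [-4·x₂^2 + 2·sin(x₁) - 2, -8·x₁·x₂ + 4·x₂ - 2]].
At the point, J = [[-5.0000, -44.0000], [-39.818595, -62.0000]] (det J = -1442.018174).
Solving J·Δ = −F gives Δ = (0.8284, 1.1104).
Then the next iterate is (x₁, x₂)₁ = (-1.1716, -1.8896).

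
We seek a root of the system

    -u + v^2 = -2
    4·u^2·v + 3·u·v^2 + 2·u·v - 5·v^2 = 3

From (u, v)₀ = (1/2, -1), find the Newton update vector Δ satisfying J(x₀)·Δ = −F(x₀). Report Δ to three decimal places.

At (1/2, -1): F = (2.500, -8.500).
Jacobian J = [[-1, 2·v], [8·u·v + 3·v^2 + 2·v, 4·u^2 + 6·u·v + 2·u - 10·v]].
At the point, J = [[-1.000, -2.000], [-3.000, 9.000]] (det J = -15.000).
Solving J·Δ = −F gives Δ = (0.367, 1.067).

(0.367, 1.067)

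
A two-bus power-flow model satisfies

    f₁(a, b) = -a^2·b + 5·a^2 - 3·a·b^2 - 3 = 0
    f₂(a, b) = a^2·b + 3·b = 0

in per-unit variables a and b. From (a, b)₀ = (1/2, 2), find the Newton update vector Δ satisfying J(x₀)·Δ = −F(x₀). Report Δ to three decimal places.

At (1/2, 2): F = (-8.250, 6.500).
Jacobian J = [[-2·a·b + 10·a - 3·b^2, -a^2 - 6·a·b], [2·a·b, a^2 + 3]].
At the point, J = [[-9.000, -6.250], [2.000, 3.250]] (det J = -16.750).
Solving J·Δ = −F gives Δ = (0.825, -2.507).

(0.825, -2.507)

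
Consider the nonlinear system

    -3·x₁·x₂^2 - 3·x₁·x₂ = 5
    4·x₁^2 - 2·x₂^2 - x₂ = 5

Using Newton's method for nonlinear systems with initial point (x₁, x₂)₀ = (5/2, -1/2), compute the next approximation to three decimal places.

(6.667, -103.833)

At (5/2, -1/2): F = (-3.125, 20.000).
Jacobian J = [[-3·x₂^2 - 3·x₂, -6·x₁·x₂ - 3·x₁], [8·x₁, -4·x₂ - 1]].
At the point, J = [[0.750, 0.000], [20.000, 1.000]] (det J = 0.750).
Solving J·Δ = −F gives Δ = (4.167, -103.333).
Then the next iterate is (x₁, x₂)₁ = (6.667, -103.833).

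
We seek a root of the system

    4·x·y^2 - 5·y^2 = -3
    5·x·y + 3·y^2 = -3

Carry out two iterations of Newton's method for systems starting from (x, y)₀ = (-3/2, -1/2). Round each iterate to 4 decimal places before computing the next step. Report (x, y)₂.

At (-3/2, -1/2): F = (0.2500, 7.5000).
Jacobian J = [[4·y^2, 8·x·y - 10·y], [5·y, 5·x + 6·y]].
At the point, J = [[1.0000, 11.0000], [-2.5000, -10.5000]] (det J = 17.0000).
Solving J·Δ = −F gives Δ = (5.0074, -0.4779).
Then the next iterate is (x, y)₁ = (3.5074, -0.9779).
Round to (3.5074, -0.9779) and repeat: F = (11.634902, -11.280567), J = [[3.825154, -17.660092], [-4.8895, 11.6696]].
Δ = (-1.5210, 0.3294), so (x, y)₂ = (1.9864, -0.6485).

(1.9864, -0.6485)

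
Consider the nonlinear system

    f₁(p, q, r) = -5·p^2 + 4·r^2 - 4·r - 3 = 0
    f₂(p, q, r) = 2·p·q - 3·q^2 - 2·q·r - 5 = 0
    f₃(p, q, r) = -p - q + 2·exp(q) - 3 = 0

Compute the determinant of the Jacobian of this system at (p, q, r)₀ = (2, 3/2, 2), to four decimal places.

-299.1211

J = [[-10·p, 0, 8·r - 4], [2·q, 2·p - 6·q - 2·r, -2·q], [-1, 2·exp(q) - 1, 0]].
At the point, J = [[-20.0000, 0.0000, 12.0000], [3.0000, -9.0000, -3.0000], [-1.0000, 7.963378, 0.0000]].
det J = -299.1211.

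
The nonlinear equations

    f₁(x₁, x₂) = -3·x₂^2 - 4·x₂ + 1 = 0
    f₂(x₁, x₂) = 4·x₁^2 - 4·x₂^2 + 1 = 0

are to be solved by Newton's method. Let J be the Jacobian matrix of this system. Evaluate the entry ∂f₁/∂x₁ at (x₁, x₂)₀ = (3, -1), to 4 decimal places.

0.0000

∂f₁/∂x₁ = 0.
At (3, -1) this is 0.0000.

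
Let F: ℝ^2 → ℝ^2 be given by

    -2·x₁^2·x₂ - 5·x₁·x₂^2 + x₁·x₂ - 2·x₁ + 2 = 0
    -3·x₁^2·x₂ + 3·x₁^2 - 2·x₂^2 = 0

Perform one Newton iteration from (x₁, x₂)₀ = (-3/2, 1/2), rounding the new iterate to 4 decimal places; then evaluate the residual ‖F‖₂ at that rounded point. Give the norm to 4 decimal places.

623.5069

At (-3/2, 1/2): F = (3.8750, 2.8750).
Jacobian J = [[-4·x₁·x₂ - 5·x₂^2 + x₂ - 2, -2·x₁^2 - 10·x₁·x₂ + x₁], [-6·x₁·x₂ + 6·x₁, -3·x₁^2 - 4·x₂]].
At the point, J = [[0.2500, 1.5000], [-4.5000, -8.7500]] (det J = 4.5625).
Solving J·Δ = −F gives Δ = (8.3767, -3.9795).
Then the next iterate is (x₁, x₂)₁ = (6.8767, -3.4795).
Re-evaluating at (6.8767, -3.4795): F = (-122.874999, 611.279425), so ‖F‖₂ = 623.5069.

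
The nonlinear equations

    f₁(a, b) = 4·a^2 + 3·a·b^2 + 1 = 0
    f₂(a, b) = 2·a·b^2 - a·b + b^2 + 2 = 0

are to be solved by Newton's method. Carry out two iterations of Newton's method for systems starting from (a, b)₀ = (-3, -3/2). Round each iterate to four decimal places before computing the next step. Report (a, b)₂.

(-0.9727, -1.1277)

At (-3, -3/2): F = (16.7500, -13.7500).
Jacobian J = [[8·a + 3·b^2, 6·a·b], [2·b^2 - b, 4·a·b - a + 2·b]].
At the point, J = [[-17.2500, 27.0000], [6.0000, 18.0000]] (det J = -472.5000).
Solving J·Δ = −F gives Δ = (1.4238, 0.2893).
Then the next iterate is (a, b)₁ = (-1.5762, -1.2107).
Round to (-1.5762, -1.2107) and repeat: F = (4.006470, -3.063281), J = [[-8.212217, 11.449832], [4.142289, 6.788021]].
Δ = (0.6035, 0.0830), so (a, b)₂ = (-0.9727, -1.1277).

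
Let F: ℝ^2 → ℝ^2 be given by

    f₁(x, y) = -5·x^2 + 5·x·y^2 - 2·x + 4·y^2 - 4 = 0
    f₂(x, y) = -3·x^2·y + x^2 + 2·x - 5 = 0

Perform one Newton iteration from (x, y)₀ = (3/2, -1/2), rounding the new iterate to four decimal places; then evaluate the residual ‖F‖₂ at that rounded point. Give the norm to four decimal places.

2.4233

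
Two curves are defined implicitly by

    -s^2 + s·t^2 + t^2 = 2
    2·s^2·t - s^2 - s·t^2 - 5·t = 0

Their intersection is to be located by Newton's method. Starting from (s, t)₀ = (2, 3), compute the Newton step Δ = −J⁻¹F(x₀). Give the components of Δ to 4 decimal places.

(0.1852, -1.2181)

At (2, 3): F = (21.0000, -13.0000).
Jacobian J = [[-2·s + t^2, 2·s·t + 2·t], [4·s·t - 2·s - t^2, 2·s^2 - 2·s·t - 5]].
At the point, J = [[5.0000, 18.0000], [11.0000, -9.0000]] (det J = -243.0000).
Solving J·Δ = −F gives Δ = (0.1852, -1.2181).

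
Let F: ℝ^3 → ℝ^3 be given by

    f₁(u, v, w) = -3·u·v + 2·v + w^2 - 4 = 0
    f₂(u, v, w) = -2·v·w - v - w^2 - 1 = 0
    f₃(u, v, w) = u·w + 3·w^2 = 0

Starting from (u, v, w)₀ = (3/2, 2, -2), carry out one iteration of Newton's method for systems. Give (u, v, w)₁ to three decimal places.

At (3/2, 2, -2): F = (-5.000, 1.000, 9.000).
Jacobian J = [[-3·v, -3·u + 2, 2·w], [0, -2·w - 1, -2·v - 2·w], [w, 0, u + 6·w]].
At the point, J = [[-6.000, -2.500, -4.000], [0.000, 3.000, 0.000], [-2.000, 0.000, -10.500]] (det J = 165.000).
Solving J·Δ = −F gives Δ = (-1.450, -0.333, 1.133).
Then the next iterate is (u, v, w)₁ = (0.050, 1.667, -0.867).

(0.050, 1.667, -0.867)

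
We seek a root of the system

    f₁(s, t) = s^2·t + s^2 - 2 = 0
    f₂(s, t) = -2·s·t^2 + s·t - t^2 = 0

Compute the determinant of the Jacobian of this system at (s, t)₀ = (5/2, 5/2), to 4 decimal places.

-418.7500

J = [[2·s·t + 2·s, s^2], [-2·t^2 + t, -4·s·t + s - 2·t]].
At the point, J = [[17.5000, 6.2500], [-10.0000, -27.5000]].
det J = -418.7500.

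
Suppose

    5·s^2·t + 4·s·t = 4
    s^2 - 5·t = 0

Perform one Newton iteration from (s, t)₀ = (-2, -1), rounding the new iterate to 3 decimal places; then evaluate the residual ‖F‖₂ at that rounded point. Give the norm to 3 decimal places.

40.749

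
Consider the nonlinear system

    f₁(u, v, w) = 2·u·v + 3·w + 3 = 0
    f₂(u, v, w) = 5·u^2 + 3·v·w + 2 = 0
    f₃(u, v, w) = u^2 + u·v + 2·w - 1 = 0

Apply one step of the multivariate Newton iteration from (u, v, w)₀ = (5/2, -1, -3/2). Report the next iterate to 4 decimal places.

At (5/2, -1, -3/2): F = (-6.5000, 37.7500, -0.2500).
Jacobian J = [[2·v, 2·u, 3], [10·u, 3·w, 3·v], [2·u + v, u, 2]].
At the point, J = [[-2.0000, 5.0000, 3.0000], [25.0000, -4.5000, -3.0000], [4.0000, 2.5000, 2.0000]] (det J = -65.5000).
Solving J·Δ = −F gives Δ = (-1.2863, -3.3321, 6.8626).
Then the next iterate is (u, v, w)₁ = (1.2137, -4.3321, 5.3626).

(1.2137, -4.3321, 5.3626)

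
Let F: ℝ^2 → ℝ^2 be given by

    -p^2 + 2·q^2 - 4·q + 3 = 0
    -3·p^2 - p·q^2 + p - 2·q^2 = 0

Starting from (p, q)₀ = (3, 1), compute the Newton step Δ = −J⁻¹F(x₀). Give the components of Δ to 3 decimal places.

(-1.333, -0.500)

At (3, 1): F = (-8.000, -29.000).
Jacobian J = [[-2·p, 4·q - 4], [-6·p - q^2 + 1, -2·p·q - 4·q]].
At the point, J = [[-6.000, 0.000], [-18.000, -10.000]] (det J = 60.000).
Solving J·Δ = −F gives Δ = (-1.333, -0.500).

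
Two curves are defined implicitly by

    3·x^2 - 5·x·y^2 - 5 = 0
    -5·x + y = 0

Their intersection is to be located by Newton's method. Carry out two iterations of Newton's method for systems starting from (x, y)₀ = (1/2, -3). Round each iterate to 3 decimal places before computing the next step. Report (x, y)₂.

At (1/2, -3): F = (-26.750, -5.500).
Jacobian J = [[6·x - 5·y^2, -10·x·y], [-5, 1]].
At the point, J = [[-42.000, 15.000], [-5.000, 1.000]] (det J = 33.000).
Solving J·Δ = −F gives Δ = (-1.689, -2.947).
Then the next iterate is (x, y)₁ = (-1.189, -5.947).
Round to (-1.189, -5.947) and repeat: F = (209.49684, -0.002), J = [[-183.96805, -70.70983], [-5.000, 1.000]].
Δ = (0.389, 1.949), so (x, y)₂ = (-0.800, -3.998).

(-0.800, -3.998)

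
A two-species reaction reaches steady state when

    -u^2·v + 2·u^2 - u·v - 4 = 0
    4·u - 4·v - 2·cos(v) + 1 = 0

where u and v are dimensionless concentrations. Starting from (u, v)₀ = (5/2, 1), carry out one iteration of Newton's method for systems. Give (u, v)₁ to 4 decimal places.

At (5/2, 1): F = (-0.2500, 5.919395).
Jacobian J = [[-2·u·v + 4·u - v, -u^2 - u], [4, 2·sin(v) - 4]].
At the point, J = [[4.0000, -8.7500], [4.0000, -2.317058]] (det J = 25.731768).
Solving J·Δ = −F gives Δ = (-2.0354, -0.9590).
Then the next iterate is (u, v)₁ = (0.4646, 0.0410).

(0.4646, 0.0410)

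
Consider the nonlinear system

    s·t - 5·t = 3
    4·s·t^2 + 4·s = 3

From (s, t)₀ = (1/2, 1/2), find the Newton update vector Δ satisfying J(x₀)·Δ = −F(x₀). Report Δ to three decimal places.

At (1/2, 1/2): F = (-5.250, -0.500).
Jacobian J = [[t, s - 5], [4·t^2 + 4, 8·s·t]].
At the point, J = [[0.500, -4.500], [5.000, 2.000]] (det J = 23.500).
Solving J·Δ = −F gives Δ = (0.543, -1.106).

(0.543, -1.106)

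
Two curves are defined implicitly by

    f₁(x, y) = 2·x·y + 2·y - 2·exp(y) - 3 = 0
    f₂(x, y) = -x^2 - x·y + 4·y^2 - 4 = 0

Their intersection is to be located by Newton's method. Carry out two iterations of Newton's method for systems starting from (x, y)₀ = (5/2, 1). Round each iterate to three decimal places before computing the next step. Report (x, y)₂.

(-0.202, 0.842)

At (5/2, 1): F = (-1.43656, -8.750).
Jacobian J = [[2·y, 2·x - 2·exp(y) + 2], [-2·x - y, -x + 8·y]].
At the point, J = [[2.000, 1.56344], [-6.000, 5.500]] (det J = 20.38062).
Solving J·Δ = −F gives Δ = (-0.284, 1.282).
Then the next iterate is (x, y)₁ = (2.216, 2.282).
Round to (2.216, 2.282) and repeat: F = (-7.91468, 6.86253), J = [[4.564, -13.16051], [-6.714, 16.040]].
Δ = (-2.418, -1.440), so (x, y)₂ = (-0.202, 0.842).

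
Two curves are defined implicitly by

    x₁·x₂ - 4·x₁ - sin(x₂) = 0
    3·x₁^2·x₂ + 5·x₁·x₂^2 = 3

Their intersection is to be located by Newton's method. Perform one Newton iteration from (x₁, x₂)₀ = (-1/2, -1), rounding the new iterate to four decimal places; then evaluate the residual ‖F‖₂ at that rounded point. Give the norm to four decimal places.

At (-1/2, -1): F = (3.341471, -6.2500).
Jacobian J = [[x₂ - 4, x₁ - cos(x₂)], [6·x₁·x₂ + 5·x₂^2, 3·x₁^2 + 10·x₁·x₂]].
At the point, J = [[-5.0000, -1.040302], [8.0000, 5.7500]] (det J = -20.427582).
Solving J·Δ = −F gives Δ = (0.6223, 0.2212).
Then the next iterate is (x₁, x₂)₁ = (0.1223, -0.7788).
Re-evaluating at (0.1223, -0.7788): F = (0.117979, -2.664053), so ‖F‖₂ = 2.6667.

2.6667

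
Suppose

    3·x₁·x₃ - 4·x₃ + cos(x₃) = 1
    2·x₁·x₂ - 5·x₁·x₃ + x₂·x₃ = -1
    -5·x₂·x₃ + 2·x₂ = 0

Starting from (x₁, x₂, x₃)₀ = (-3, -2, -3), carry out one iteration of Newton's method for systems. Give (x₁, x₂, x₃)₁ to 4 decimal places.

(1.7965, 0.2817, -3.4789)

At (-3, -2, -3): F = (37.010008, -26.0000, -34.0000).
Jacobian J = [[3·x₃, 0, 3·x₁ - sin(x₃) - 4], [2·x₂ - 5·x₃, 2·x₁ + x₃, -5·x₁ + x₂], [0, -5·x₃ + 2, -5·x₂]].
At the point, J = [[-9.0000, 0.0000, -12.858880], [11.0000, -9.0000, 13.0000], [0.0000, 17.0000, 10.0000]] (det J = 394.389442).
Solving J·Δ = −F gives Δ = (4.7965, 2.2817, -0.4789).
Then the next iterate is (x₁, x₂, x₃)₁ = (1.7965, 0.2817, -3.4789).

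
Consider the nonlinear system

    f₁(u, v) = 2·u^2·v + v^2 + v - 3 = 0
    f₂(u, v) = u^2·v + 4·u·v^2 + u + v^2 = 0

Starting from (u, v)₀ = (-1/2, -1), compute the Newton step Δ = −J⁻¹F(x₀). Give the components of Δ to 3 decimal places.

(1.167, -2.333)

At (-1/2, -1): F = (-3.500, -1.750).
Jacobian J = [[4·u·v, 2·u^2 + 2·v + 1], [2·u·v + 4·v^2 + 1, u^2 + 8·u·v + 2·v]].
At the point, J = [[2.000, -0.500], [6.000, 2.250]] (det J = 7.500).
Solving J·Δ = −F gives Δ = (1.167, -2.333).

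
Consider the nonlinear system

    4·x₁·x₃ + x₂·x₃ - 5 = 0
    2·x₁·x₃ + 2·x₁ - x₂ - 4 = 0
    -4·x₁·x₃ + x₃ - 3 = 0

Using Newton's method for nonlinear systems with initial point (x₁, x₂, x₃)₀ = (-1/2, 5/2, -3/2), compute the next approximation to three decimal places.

(0.471, -5.029, -0.941)

At (-1/2, 5/2, -3/2): F = (-5.750, -6.000, -7.500).
Jacobian J = [[4·x₃, x₃, 4·x₁ + x₂], [2·x₃ + 2, -1, 2·x₁], [-4·x₃, 0, -4·x₁ + 1]].
At the point, J = [[-6.000, -1.500, 0.500], [-1.000, -1.000, -1.000], [6.000, 0.000, 3.000]] (det J = 25.500).
Solving J·Δ = −F gives Δ = (0.971, -7.529, 0.559).
Then the next iterate is (x₁, x₂, x₃)₁ = (0.471, -5.029, -0.941).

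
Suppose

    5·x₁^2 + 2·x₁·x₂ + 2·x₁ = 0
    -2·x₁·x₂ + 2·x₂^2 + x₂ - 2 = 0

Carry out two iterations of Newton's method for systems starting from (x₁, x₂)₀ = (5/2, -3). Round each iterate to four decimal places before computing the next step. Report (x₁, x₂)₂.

(0.5617, -1.2285)

At (5/2, -3): F = (21.2500, 28.0000).
Jacobian J = [[10·x₁ + 2·x₂ + 2, 2·x₁], [-2·x₂, -2·x₁ + 4·x₂ + 1]].
At the point, J = [[21.0000, 5.0000], [6.0000, -16.0000]] (det J = -366.0000).
Solving J·Δ = −F gives Δ = (-1.3115, 1.2582).
Then the next iterate is (x₁, x₂)₁ = (1.1885, -1.7418).
Round to (1.1885, -1.7418) and repeat: F = (5.299403, 6.466193), J = [[10.4014, 2.3770], [3.4836, -8.3442]].
Δ = (-0.6268, 0.5133), so (x₁, x₂)₂ = (0.5617, -1.2285).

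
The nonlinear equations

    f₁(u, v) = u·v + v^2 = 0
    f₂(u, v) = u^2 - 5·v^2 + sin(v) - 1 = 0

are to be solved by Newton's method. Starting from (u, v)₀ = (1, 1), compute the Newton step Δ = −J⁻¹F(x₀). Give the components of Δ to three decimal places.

(-0.417, -0.528)

At (1, 1): F = (2.000, -4.15853).
Jacobian J = [[v, u + 2·v], [2·u, -10·v + cos(v)]].
At the point, J = [[1.000, 3.000], [2.000, -9.45970]] (det J = -15.45970).
Solving J·Δ = −F gives Δ = (-0.417, -0.528).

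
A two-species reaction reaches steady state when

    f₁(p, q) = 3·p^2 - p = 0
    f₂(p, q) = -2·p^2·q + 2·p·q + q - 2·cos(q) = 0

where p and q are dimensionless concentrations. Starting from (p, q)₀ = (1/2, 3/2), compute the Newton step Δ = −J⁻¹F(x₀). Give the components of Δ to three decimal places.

(-0.125, -0.603)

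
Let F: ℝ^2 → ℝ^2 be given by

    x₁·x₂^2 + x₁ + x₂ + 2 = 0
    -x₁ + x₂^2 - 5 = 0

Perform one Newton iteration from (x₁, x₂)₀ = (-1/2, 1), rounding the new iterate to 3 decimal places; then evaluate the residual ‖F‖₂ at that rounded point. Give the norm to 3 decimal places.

At (-1/2, 1): F = (2.000, -3.500).
Jacobian J = [[x₂^2 + 1, 2·x₁·x₂ + 1], [-1, 2·x₂]].
At the point, J = [[2.000, 0.000], [-1.000, 2.000]] (det J = 4.000).
Solving J·Δ = −F gives Δ = (-1.000, 1.250).
Then the next iterate is (x₁, x₂)₁ = (-1.500, 2.250).
Re-evaluating at (-1.500, 2.250): F = (-4.84375, 1.56250), so ‖F‖₂ = 5.090.

5.090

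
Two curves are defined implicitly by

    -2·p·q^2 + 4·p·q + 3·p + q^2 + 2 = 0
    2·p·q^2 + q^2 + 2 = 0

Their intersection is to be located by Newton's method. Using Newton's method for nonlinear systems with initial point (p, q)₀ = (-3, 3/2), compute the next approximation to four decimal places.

At (-3, 3/2): F = (-9.2500, -9.2500).
Jacobian J = [[-2·q^2 + 4·q + 3, -4·p·q + 4·p + 2·q], [2·q^2, 4·p·q + 2·q]].
At the point, J = [[4.5000, 9.0000], [4.5000, -15.0000]] (det J = -108.0000).
Solving J·Δ = −F gives Δ = (2.0556, 0.0000).
Then the next iterate is (p, q)₁ = (-0.9444, 1.5000).

(-0.9444, 1.5000)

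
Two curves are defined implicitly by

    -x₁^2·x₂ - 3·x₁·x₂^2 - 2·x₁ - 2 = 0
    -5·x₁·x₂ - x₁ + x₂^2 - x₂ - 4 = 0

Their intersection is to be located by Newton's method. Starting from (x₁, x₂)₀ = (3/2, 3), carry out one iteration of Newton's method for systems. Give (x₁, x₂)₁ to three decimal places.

At (3/2, 3): F = (-52.250, -22.000).
Jacobian J = [[-2·x₁·x₂ - 3·x₂^2 - 2, -x₁^2 - 6·x₁·x₂], [-5·x₂ - 1, -5·x₁ + 2·x₂ - 1]].
At the point, J = [[-38.000, -29.250], [-16.000, -2.500]] (det J = -373.000).
Solving J·Δ = −F gives Δ = (-1.375, 0.000).
Then the next iterate is (x₁, x₂)₁ = (0.125, 3.000).

(0.125, 3.000)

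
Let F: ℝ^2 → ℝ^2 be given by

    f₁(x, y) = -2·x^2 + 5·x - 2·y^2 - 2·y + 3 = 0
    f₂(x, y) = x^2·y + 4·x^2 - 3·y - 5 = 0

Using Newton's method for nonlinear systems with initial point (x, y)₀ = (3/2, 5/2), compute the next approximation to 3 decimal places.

At (3/2, 5/2): F = (-11.500, 2.125).
Jacobian J = [[-4·x + 5, -4·y - 2], [2·x·y + 8·x, x^2 - 3]].
At the point, J = [[-1.000, -12.000], [19.500, -0.750]] (det J = 234.750).
Solving J·Δ = −F gives Δ = (-0.145, -0.946).
Then the next iterate is (x, y)₁ = (1.355, 1.554).

(1.355, 1.554)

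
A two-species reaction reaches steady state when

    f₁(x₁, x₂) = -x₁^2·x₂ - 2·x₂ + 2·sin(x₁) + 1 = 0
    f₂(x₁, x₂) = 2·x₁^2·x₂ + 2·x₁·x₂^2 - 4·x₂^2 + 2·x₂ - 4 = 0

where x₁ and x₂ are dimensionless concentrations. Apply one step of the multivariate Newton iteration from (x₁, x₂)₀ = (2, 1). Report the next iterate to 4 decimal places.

At (2, 1): F = (-3.181405, 6.0000).
Jacobian J = [[-2·x₁·x₂ + 2·cos(x₁), -x₁^2 - 2], [4·x₁·x₂ + 2·x₂^2, 2·x₁^2 + 4·x₁·x₂ - 8·x₂ + 2]].
At the point, J = [[-4.832294, -6.0000], [10.0000, 10.0000]] (det J = 11.677063).
Solving J·Δ = −F gives Δ = (-0.3585, -0.2415).
Then the next iterate is (x₁, x₂)₁ = (1.6415, 0.7585).

(1.6415, 0.7585)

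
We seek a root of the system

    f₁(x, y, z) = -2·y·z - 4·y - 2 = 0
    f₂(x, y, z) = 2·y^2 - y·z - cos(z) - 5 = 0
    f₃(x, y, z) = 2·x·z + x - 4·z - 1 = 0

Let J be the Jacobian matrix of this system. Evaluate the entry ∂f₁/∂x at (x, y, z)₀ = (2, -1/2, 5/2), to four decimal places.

0.0000

∂f₁/∂x = 0.
At (2, -1/2, 5/2) this is 0.0000.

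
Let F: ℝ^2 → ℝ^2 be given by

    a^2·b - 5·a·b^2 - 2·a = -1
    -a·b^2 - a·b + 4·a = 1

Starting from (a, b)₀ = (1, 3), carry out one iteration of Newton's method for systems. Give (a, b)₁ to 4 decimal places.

At (1, 3): F = (-43.0000, -9.0000).
Jacobian J = [[2·a·b - 5·b^2 - 2, a^2 - 10·a·b], [-b^2 - b + 4, -2·a·b - a]].
At the point, J = [[-41.0000, -29.0000], [-8.0000, -7.0000]] (det J = 55.0000).
Solving J·Δ = −F gives Δ = (-0.7273, -0.4545).
Then the next iterate is (a, b)₁ = (0.2727, 2.5455).

(0.2727, 2.5455)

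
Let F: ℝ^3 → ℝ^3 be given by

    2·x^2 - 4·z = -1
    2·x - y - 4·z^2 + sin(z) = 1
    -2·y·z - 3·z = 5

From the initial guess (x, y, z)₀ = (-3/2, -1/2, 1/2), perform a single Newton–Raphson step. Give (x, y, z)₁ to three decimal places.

At (-3/2, -1/2, 1/2): F = (3.500, -4.02057, -6.000).
Jacobian J = [[4·x, 0, -4], [2, -1, -8·z + cos(z)], [0, -2·z, -2·y - 3]].
At the point, J = [[-6.000, 0.000, -4.000], [2.000, -1.000, -3.12242], [0.000, -1.000, -2.000]] (det J = 14.73450).
Solving J·Δ = −F gives Δ = (-0.271, -8.562, 1.281).
Then the next iterate is (x, y, z)₁ = (-1.771, -9.062, 1.781).

(-1.771, -9.062, 1.781)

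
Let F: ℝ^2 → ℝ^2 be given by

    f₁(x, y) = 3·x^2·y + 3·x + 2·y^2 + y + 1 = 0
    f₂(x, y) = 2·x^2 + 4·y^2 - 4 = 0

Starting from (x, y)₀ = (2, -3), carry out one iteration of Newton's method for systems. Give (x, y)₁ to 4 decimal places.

(1.6224, -1.4592)

At (2, -3): F = (-14.0000, 40.0000).
Jacobian J = [[6·x·y + 3, 3·x^2 + 4·y + 1], [4·x, 8·y]].
At the point, J = [[-33.0000, 1.0000], [8.0000, -24.0000]] (det J = 784.0000).
Solving J·Δ = −F gives Δ = (-0.3776, 1.5408).
Then the next iterate is (x, y)₁ = (1.6224, -1.4592).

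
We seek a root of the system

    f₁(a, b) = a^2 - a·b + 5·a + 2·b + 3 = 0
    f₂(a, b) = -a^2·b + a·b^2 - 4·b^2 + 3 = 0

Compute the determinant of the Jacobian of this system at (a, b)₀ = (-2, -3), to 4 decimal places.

140.0000

J = [[2·a - b + 5, -a + 2], [-2·a·b + b^2, -a^2 + 2·a·b - 8·b]].
At the point, J = [[4.0000, 4.0000], [-3.0000, 32.0000]].
det J = 140.0000.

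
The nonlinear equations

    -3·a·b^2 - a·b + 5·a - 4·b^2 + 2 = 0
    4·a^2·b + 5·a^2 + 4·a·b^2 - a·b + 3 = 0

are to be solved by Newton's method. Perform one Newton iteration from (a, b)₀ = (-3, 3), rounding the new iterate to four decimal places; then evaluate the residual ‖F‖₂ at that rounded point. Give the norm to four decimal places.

17.9946

At (-3, 3): F = (41.0000, 57.0000).
Jacobian J = [[-3·b^2 - b + 5, -6·a·b - a - 8·b], [8·a·b + 10·a + 4·b^2 - b, 4·a^2 + 8·a·b - a]].
At the point, J = [[-25.0000, 33.0000], [-69.0000, -33.0000]] (det J = 3102.0000).
Solving J·Δ = −F gives Δ = (1.0426, -0.4526).
Then the next iterate is (a, b)₁ = (-1.9574, 2.5474).
Re-evaluating at (-1.9574, 2.5474): F = (9.348449, 15.375732), so ‖F‖₂ = 17.9946.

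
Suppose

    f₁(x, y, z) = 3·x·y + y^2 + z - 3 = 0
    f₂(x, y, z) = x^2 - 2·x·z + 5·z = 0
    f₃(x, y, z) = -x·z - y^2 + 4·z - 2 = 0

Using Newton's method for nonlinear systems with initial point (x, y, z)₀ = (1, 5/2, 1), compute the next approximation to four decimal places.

(1.7429, 0.5014, -0.3333)

At (1, 5/2, 1): F = (11.7500, 4.0000, -5.2500).
Jacobian J = [[3·y, 3·x + 2·y, 1], [2·x - 2·z, 0, -2·x + 5], [-z, -2·y, -x + 4]].
At the point, J = [[7.5000, 8.0000, 1.0000], [0.0000, 0.0000, 3.0000], [-1.0000, -5.0000, 3.0000]] (det J = 88.5000).
Solving J·Δ = −F gives Δ = (0.7429, -1.9986, -1.3333).
Then the next iterate is (x, y, z)₁ = (1.7429, 0.5014, -0.3333).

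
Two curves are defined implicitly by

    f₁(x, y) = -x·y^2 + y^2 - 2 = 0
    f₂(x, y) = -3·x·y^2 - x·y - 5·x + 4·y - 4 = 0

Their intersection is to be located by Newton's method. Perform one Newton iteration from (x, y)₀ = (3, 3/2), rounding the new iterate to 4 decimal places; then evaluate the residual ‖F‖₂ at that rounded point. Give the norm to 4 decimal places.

At (3, 3/2): F = (-6.5000, -37.7500).
Jacobian J = [[-y^2, -2·x·y + 2·y], [-3·y^2 - y - 5, -6·x·y - x + 4]].
At the point, J = [[-2.2500, -6.0000], [-13.2500, -26.0000]] (det J = -21.0000).
Solving J·Δ = −F gives Δ = (-2.7381, -0.0565).
Then the next iterate is (x, y)₁ = (0.2619, 1.4435).
Re-evaluating at (0.2619, 1.4435): F = (-0.462027, -1.550710), so ‖F‖₂ = 1.6181.

1.6181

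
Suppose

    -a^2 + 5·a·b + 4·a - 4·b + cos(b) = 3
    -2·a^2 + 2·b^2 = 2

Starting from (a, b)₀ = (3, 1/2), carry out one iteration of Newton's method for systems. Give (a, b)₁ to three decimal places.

(1.288, -0.025)

At (3, 1/2): F = (6.37758, -19.500).
Jacobian J = [[-2·a + 5·b + 4, 5·a - sin(b) - 4], [-4·a, 4·b]].
At the point, J = [[0.500, 10.52057], [-12.000, 2.000]] (det J = 127.24689).
Solving J·Δ = −F gives Δ = (-1.712, -0.525).
Then the next iterate is (a, b)₁ = (1.288, -0.025).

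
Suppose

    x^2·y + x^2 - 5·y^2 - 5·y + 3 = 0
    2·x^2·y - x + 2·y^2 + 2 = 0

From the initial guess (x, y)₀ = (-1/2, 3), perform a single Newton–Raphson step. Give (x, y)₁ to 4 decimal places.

(-0.2801, 1.3632)

At (-1/2, 3): F = (-56.0000, 22.0000).
Jacobian J = [[2·x·y + 2·x, x^2 - 10·y - 5], [4·x·y - 1, 2·x^2 + 4·y]].
At the point, J = [[-4.0000, -34.7500], [-7.0000, 12.5000]] (det J = -293.2500).
Solving J·Δ = −F gives Δ = (0.2199, -1.6368).
Then the next iterate is (x, y)₁ = (-0.2801, 1.3632).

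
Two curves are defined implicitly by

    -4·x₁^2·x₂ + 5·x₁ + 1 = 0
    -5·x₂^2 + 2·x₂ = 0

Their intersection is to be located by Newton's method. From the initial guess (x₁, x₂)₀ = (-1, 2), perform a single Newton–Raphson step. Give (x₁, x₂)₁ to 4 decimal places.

(-0.5979, 1.1111)

At (-1, 2): F = (-12.0000, -16.0000).
Jacobian J = [[-8·x₁·x₂ + 5, -4·x₁^2], [0, -10·x₂ + 2]].
At the point, J = [[21.0000, -4.0000], [0.0000, -18.0000]] (det J = -378.0000).
Solving J·Δ = −F gives Δ = (0.4021, -0.8889).
Then the next iterate is (x₁, x₂)₁ = (-0.5979, 1.1111).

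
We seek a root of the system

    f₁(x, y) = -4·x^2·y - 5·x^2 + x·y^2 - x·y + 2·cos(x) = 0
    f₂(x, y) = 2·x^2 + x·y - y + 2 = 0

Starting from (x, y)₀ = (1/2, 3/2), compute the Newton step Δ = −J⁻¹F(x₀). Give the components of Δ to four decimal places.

At (1/2, 3/2): F = (-0.619835, 1.7500).
Jacobian J = [[-8·x·y - 10·x + y^2 - y - 2·sin(x), -4·x^2 + 2·x·y - x], [4·x + y, x - 1]].
At the point, J = [[-11.208851, 0.0000], [3.5000, -0.5000]] (det J = 5.604426).
Solving J·Δ = −F gives Δ = (-0.0553, 3.1129).

(-0.0553, 3.1129)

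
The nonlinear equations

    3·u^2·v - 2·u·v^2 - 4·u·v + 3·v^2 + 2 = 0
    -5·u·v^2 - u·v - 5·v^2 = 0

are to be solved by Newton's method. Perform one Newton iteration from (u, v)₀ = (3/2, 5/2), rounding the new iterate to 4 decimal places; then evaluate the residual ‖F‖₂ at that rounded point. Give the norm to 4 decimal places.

At (3/2, 5/2): F = (3.8750, -81.8750).
Jacobian J = [[6·u·v - 2·v^2 - 4·v, 3·u^2 - 4·u·v - 4·u + 6·v], [-5·v^2 - v, -10·u·v - u - 10·v]].
At the point, J = [[0.0000, 0.7500], [-33.7500, -64.0000]] (det J = 25.3125).
Solving J·Δ = −F gives Δ = (7.3716, -5.1667).
Then the next iterate is (u, v)₁ = (8.8716, -2.6667).
Re-evaluating at (8.8716, -2.6667): F = (-637.861734, -327.341101), so ‖F‖₂ = 716.9517.

716.9517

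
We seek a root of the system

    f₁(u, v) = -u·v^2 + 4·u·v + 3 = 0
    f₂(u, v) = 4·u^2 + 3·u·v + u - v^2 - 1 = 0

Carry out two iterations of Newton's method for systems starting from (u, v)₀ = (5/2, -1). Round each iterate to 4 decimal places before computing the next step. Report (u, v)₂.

At (5/2, -1): F = (-9.5000, 18.0000).
Jacobian J = [[-v^2 + 4·v, -2·u·v + 4·u], [8·u + 3·v + 1, 3·u - 2·v]].
At the point, J = [[-5.0000, 15.0000], [18.0000, 9.5000]] (det J = -317.5000).
Solving J·Δ = −F gives Δ = (-1.1346, 0.2551).
Then the next iterate is (u, v)₁ = (1.3654, -0.7449).
Round to (1.3654, -0.7449) and repeat: F = (-1.825974, 4.216533), J = [[-3.534476, 7.495773], [9.6885, 5.5860]].
Δ = (-0.4526, 0.0302), so (u, v)₂ = (0.9128, -0.7147).

(0.9128, -0.7147)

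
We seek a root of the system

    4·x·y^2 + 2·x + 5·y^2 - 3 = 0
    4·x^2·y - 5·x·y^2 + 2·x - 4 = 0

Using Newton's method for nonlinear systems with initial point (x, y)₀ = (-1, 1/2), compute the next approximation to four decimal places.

(0.3223, 1.2831)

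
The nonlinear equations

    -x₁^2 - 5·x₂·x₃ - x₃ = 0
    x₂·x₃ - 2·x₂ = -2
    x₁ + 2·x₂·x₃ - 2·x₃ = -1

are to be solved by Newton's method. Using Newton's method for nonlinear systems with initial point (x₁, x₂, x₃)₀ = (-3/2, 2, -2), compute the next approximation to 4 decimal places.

At (-3/2, 2, -2): F = (19.7500, -6.0000, -4.5000).
Jacobian J = [[-2·x₁, -5·x₃, -5·x₂ - 1], [0, x₃ - 2, x₂], [1, 2·x₃, 2·x₂ - 2]].
At the point, J = [[3.0000, 10.0000, -11.0000], [0.0000, -4.0000, 2.0000], [1.0000, -4.0000, 2.0000]] (det J = -24.0000).
Solving J·Δ = −F gives Δ = (-1.5000, -1.4792, 0.0417).
Then the next iterate is (x₁, x₂, x₃)₁ = (-3.0000, 0.5208, -1.9583).

(-3.0000, 0.5208, -1.9583)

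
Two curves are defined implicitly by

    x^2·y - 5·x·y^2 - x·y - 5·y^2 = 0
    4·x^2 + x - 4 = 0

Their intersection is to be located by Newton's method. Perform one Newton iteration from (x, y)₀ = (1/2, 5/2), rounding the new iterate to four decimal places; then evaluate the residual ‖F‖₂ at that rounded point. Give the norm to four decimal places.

6.9251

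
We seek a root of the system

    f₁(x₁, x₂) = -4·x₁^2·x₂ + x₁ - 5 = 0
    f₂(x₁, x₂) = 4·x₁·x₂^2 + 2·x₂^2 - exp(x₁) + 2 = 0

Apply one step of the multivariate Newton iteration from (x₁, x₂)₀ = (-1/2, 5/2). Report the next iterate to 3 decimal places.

(-0.557, -6.128)

At (-1/2, 5/2): F = (-8.000, 1.39347).
Jacobian J = [[-8·x₁·x₂ + 1, -4·x₁^2], [4·x₂^2 - exp(x₁), 8·x₁·x₂ + 4·x₂]].
At the point, J = [[11.000, -1.000], [24.39347, 0.000]] (det J = 24.39347).
Solving J·Δ = −F gives Δ = (-0.057, -8.628).
Then the next iterate is (x₁, x₂)₁ = (-0.557, -6.128).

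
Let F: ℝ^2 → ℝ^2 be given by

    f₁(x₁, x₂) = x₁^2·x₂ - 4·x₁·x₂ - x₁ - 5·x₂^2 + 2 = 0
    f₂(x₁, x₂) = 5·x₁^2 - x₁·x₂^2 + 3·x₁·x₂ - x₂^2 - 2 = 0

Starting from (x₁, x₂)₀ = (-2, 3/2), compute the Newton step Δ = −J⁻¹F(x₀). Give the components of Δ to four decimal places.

At (-2, 3/2): F = (10.7500, 11.2500).
Jacobian J = [[2·x₁·x₂ - 4·x₂ - 1, x₁^2 - 4·x₁ - 10·x₂], [10·x₁ - x₂^2 + 3·x₂, -2·x₁·x₂ + 3·x₁ - 2·x₂]].
At the point, J = [[-13.0000, -3.0000], [-17.7500, -3.0000]] (det J = -14.2500).
Solving J·Δ = −F gives Δ = (0.1053, 3.1272).

(0.1053, 3.1272)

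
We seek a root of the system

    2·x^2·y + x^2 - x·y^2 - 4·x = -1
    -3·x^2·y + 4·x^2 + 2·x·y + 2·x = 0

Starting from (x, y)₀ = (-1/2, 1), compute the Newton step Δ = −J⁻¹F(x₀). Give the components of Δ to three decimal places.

(0.507, -0.132)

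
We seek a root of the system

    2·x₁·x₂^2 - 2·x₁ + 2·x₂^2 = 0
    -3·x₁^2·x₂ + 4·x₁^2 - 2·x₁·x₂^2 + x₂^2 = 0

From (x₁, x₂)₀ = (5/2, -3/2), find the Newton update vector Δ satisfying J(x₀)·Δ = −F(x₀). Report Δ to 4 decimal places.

At (5/2, -3/2): F = (10.7500, 44.1250).
Jacobian J = [[2·x₂^2 - 2, 4·x₁·x₂ + 4·x₂], [-6·x₁·x₂ + 8·x₁ - 2·x₂^2, -3·x₁^2 - 4·x₁·x₂ + 2·x₂]].
At the point, J = [[2.5000, -21.0000], [38.0000, -6.7500]] (det J = 781.1250).
Solving J·Δ = −F gives Δ = (-1.0934, 0.3817).

(-1.0934, 0.3817)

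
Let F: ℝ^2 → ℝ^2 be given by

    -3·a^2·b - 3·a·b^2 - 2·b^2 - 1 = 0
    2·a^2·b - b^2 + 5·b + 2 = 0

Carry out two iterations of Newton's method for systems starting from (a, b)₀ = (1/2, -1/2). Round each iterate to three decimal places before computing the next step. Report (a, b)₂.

(1.406, -0.218)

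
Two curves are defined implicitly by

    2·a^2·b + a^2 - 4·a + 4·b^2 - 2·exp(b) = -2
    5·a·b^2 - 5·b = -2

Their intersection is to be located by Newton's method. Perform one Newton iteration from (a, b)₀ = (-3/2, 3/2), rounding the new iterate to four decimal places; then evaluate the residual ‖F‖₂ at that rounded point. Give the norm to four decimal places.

8.0773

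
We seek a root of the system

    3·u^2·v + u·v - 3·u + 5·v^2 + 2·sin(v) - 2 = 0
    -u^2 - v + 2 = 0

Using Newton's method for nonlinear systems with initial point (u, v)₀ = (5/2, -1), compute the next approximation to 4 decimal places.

At (5/2, -1): F = (-27.432942, -3.2500).
Jacobian J = [[6·u·v + v - 3, 3·u^2 + u + 10·v + 2·cos(v)], [-2·u, -1]].
At the point, J = [[-19.0000, 12.330605], [-5.0000, -1.0000]] (det J = 80.653023).
Solving J·Δ = −F gives Δ = (-0.8370, 0.9351).
Then the next iterate is (u, v)₁ = (1.6630, -0.0649).

(1.6630, -0.0649)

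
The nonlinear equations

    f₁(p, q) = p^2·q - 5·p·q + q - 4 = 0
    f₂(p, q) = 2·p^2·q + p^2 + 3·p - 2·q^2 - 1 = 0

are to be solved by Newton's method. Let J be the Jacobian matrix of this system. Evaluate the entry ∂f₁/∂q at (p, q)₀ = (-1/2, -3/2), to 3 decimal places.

3.750

∂f₁/∂q = p^2 - 5·p + 1.
At (-1/2, -3/2) this is 3.750.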